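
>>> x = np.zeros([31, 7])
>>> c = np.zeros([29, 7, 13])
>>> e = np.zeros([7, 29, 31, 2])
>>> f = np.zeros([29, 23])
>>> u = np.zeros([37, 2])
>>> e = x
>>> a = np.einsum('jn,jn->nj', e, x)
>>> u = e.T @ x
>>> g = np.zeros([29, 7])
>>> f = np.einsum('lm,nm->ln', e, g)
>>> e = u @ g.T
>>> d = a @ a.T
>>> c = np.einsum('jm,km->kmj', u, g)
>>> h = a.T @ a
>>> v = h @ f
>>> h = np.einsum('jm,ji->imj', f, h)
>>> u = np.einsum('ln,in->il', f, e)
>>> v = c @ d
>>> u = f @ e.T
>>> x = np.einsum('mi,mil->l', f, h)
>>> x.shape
(31,)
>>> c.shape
(29, 7, 7)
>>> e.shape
(7, 29)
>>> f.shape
(31, 29)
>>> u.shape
(31, 7)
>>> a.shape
(7, 31)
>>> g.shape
(29, 7)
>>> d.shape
(7, 7)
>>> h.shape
(31, 29, 31)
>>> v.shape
(29, 7, 7)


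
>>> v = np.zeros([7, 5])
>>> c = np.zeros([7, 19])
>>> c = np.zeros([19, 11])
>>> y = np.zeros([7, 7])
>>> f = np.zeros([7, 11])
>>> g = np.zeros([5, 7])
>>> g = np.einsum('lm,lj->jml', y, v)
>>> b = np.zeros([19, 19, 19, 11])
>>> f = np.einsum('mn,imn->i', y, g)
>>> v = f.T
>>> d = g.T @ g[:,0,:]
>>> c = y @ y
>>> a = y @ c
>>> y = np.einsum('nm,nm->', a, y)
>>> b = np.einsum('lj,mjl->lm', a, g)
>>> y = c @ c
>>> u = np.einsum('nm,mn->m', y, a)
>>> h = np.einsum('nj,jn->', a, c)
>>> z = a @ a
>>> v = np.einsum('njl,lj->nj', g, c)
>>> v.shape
(5, 7)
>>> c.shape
(7, 7)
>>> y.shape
(7, 7)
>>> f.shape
(5,)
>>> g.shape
(5, 7, 7)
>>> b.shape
(7, 5)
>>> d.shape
(7, 7, 7)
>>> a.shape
(7, 7)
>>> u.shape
(7,)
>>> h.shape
()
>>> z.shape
(7, 7)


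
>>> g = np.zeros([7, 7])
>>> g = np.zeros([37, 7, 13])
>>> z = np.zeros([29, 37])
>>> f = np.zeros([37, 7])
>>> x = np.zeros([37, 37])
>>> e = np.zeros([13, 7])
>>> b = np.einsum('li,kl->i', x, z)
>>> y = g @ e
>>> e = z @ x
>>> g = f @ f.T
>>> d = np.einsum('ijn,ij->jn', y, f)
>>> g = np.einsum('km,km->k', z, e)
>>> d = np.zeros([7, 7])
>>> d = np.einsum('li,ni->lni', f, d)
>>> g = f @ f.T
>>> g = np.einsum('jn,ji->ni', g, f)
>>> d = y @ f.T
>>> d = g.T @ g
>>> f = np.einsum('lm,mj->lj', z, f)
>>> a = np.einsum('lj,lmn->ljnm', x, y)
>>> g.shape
(37, 7)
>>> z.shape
(29, 37)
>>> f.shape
(29, 7)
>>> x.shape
(37, 37)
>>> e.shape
(29, 37)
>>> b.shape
(37,)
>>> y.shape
(37, 7, 7)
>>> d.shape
(7, 7)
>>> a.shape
(37, 37, 7, 7)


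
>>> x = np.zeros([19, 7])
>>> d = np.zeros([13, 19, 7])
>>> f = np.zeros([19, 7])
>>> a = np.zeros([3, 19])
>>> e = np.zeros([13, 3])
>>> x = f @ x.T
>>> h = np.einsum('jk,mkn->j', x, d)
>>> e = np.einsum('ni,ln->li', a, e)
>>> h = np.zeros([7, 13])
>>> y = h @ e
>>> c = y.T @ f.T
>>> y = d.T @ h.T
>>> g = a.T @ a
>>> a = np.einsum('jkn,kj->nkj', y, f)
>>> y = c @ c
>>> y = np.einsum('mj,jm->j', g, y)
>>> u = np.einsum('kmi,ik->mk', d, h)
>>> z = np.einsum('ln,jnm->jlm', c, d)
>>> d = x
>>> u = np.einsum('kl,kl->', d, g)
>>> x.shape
(19, 19)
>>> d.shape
(19, 19)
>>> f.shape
(19, 7)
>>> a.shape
(7, 19, 7)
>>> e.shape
(13, 19)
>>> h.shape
(7, 13)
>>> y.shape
(19,)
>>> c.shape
(19, 19)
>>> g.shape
(19, 19)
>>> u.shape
()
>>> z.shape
(13, 19, 7)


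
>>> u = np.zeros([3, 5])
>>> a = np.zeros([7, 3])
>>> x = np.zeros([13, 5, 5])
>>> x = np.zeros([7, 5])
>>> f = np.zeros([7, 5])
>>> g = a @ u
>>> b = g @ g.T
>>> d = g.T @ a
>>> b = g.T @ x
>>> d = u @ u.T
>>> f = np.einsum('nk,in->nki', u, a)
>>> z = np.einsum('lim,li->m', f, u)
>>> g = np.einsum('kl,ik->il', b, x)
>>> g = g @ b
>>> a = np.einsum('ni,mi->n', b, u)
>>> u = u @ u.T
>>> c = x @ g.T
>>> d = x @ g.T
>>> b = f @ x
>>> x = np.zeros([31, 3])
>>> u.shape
(3, 3)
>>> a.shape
(5,)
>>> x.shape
(31, 3)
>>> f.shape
(3, 5, 7)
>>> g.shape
(7, 5)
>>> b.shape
(3, 5, 5)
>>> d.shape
(7, 7)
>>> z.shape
(7,)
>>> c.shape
(7, 7)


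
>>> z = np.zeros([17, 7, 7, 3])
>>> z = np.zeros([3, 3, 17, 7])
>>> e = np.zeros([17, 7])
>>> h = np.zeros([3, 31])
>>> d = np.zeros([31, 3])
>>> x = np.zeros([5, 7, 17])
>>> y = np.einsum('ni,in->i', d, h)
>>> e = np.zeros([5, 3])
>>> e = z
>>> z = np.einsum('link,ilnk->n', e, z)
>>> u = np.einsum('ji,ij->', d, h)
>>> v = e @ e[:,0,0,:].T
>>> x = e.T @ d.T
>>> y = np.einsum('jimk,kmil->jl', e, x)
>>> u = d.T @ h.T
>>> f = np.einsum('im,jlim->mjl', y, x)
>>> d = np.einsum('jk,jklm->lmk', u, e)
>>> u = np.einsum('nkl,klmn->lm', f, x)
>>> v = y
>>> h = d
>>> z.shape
(17,)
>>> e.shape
(3, 3, 17, 7)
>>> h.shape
(17, 7, 3)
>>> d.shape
(17, 7, 3)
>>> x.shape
(7, 17, 3, 31)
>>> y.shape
(3, 31)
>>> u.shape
(17, 3)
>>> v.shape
(3, 31)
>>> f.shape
(31, 7, 17)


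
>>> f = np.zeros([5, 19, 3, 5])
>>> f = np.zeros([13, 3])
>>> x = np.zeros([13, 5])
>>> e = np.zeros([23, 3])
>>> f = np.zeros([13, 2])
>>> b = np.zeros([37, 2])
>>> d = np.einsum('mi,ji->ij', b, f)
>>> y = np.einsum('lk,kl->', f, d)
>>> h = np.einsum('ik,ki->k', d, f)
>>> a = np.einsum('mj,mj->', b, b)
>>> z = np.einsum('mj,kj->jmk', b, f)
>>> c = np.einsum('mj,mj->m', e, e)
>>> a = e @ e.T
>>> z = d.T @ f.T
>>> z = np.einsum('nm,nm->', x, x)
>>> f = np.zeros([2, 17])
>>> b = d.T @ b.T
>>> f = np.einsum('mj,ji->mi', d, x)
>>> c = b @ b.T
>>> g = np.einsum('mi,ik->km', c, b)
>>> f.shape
(2, 5)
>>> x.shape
(13, 5)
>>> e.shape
(23, 3)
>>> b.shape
(13, 37)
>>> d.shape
(2, 13)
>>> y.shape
()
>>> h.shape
(13,)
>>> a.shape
(23, 23)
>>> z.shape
()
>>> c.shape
(13, 13)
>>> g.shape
(37, 13)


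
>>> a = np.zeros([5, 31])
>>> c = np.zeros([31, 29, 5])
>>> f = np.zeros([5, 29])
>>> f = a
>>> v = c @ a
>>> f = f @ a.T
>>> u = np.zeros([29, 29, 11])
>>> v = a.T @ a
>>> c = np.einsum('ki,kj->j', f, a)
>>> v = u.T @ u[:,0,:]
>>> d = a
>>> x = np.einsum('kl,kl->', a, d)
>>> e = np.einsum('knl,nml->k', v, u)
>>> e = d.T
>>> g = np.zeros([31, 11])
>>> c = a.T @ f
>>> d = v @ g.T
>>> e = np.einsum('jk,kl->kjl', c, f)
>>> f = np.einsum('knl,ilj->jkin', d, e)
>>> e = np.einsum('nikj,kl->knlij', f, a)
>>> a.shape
(5, 31)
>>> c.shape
(31, 5)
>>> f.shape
(5, 11, 5, 29)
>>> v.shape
(11, 29, 11)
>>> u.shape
(29, 29, 11)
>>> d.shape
(11, 29, 31)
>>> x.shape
()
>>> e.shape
(5, 5, 31, 11, 29)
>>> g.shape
(31, 11)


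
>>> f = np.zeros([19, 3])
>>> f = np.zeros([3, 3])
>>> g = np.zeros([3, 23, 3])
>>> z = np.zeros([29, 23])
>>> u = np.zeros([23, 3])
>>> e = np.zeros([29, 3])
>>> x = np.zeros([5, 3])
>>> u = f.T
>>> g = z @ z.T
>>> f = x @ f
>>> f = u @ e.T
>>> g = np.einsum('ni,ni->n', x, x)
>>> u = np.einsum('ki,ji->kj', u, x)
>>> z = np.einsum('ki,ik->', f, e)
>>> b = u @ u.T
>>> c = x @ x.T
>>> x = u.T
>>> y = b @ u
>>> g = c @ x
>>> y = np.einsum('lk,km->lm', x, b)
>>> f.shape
(3, 29)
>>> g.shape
(5, 3)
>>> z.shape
()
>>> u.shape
(3, 5)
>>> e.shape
(29, 3)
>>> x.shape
(5, 3)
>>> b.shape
(3, 3)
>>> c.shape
(5, 5)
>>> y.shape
(5, 3)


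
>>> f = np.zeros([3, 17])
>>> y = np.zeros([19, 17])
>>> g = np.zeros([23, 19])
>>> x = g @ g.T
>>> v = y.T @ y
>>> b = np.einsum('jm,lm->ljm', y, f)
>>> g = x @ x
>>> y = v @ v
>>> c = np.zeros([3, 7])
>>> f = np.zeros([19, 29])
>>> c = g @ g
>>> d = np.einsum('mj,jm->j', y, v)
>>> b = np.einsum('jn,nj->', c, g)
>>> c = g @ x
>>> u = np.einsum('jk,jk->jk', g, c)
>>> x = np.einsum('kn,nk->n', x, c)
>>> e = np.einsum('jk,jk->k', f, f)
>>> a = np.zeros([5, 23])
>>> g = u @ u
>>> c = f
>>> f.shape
(19, 29)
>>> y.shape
(17, 17)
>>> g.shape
(23, 23)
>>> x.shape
(23,)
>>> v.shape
(17, 17)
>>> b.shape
()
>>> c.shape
(19, 29)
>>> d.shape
(17,)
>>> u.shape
(23, 23)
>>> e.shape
(29,)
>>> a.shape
(5, 23)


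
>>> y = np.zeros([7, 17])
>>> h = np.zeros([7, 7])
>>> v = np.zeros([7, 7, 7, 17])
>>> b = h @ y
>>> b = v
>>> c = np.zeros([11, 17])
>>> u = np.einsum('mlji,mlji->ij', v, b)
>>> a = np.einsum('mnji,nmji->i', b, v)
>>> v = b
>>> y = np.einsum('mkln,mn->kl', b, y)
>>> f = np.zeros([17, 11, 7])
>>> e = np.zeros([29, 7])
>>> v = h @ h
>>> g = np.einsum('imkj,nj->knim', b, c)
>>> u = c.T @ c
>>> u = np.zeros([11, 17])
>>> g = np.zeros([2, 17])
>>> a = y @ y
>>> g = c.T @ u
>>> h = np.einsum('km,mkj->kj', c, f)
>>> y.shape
(7, 7)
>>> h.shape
(11, 7)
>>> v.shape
(7, 7)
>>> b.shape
(7, 7, 7, 17)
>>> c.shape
(11, 17)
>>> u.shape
(11, 17)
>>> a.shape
(7, 7)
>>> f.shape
(17, 11, 7)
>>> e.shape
(29, 7)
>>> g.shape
(17, 17)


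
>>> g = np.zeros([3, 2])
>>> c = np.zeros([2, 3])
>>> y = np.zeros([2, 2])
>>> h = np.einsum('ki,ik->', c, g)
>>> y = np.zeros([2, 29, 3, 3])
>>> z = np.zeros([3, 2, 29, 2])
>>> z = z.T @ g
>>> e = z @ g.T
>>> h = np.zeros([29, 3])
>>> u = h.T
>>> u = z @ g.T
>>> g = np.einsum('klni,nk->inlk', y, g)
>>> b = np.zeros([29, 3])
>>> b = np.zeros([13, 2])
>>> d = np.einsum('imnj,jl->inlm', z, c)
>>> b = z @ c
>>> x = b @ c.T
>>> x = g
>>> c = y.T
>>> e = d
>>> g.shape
(3, 3, 29, 2)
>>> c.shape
(3, 3, 29, 2)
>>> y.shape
(2, 29, 3, 3)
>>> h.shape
(29, 3)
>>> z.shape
(2, 29, 2, 2)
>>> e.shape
(2, 2, 3, 29)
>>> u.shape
(2, 29, 2, 3)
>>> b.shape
(2, 29, 2, 3)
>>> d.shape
(2, 2, 3, 29)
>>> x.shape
(3, 3, 29, 2)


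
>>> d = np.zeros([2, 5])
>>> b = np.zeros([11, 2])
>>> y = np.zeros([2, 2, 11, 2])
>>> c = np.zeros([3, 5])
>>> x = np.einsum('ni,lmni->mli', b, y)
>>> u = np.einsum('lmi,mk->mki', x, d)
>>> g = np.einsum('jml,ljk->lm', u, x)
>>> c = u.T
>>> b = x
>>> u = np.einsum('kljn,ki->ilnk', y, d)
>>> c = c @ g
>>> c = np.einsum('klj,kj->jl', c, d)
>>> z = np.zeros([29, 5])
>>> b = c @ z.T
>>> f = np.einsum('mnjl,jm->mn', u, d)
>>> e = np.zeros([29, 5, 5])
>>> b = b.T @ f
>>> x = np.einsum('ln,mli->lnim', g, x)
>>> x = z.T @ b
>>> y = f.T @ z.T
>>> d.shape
(2, 5)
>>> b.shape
(29, 2)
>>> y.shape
(2, 29)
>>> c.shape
(5, 5)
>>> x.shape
(5, 2)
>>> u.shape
(5, 2, 2, 2)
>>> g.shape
(2, 5)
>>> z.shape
(29, 5)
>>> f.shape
(5, 2)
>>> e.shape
(29, 5, 5)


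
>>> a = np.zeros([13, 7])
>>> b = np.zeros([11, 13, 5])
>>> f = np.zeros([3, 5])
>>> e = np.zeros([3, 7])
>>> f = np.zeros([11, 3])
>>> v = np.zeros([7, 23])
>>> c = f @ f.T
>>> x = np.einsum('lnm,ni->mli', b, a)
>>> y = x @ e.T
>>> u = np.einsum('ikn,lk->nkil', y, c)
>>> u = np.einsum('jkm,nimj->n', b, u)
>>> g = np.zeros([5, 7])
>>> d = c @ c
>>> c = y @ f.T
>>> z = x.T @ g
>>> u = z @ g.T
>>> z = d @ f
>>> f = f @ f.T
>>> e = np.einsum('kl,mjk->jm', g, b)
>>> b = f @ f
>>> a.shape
(13, 7)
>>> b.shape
(11, 11)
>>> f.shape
(11, 11)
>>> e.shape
(13, 11)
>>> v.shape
(7, 23)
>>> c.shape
(5, 11, 11)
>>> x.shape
(5, 11, 7)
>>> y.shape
(5, 11, 3)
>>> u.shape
(7, 11, 5)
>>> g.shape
(5, 7)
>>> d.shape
(11, 11)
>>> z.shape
(11, 3)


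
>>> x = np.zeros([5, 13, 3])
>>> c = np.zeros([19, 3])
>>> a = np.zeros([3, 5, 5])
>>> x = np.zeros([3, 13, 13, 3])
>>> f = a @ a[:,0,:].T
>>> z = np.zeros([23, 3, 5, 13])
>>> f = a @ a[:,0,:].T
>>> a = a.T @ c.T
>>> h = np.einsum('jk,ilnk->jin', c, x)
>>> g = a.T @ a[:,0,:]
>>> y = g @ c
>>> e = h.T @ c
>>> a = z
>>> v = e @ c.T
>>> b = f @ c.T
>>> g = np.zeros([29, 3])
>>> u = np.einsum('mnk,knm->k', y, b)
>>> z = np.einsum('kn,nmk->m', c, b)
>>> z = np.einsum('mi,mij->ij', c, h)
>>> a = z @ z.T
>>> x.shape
(3, 13, 13, 3)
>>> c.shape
(19, 3)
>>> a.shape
(3, 3)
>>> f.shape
(3, 5, 3)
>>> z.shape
(3, 13)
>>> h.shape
(19, 3, 13)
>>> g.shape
(29, 3)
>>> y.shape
(19, 5, 3)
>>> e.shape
(13, 3, 3)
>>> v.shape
(13, 3, 19)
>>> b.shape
(3, 5, 19)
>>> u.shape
(3,)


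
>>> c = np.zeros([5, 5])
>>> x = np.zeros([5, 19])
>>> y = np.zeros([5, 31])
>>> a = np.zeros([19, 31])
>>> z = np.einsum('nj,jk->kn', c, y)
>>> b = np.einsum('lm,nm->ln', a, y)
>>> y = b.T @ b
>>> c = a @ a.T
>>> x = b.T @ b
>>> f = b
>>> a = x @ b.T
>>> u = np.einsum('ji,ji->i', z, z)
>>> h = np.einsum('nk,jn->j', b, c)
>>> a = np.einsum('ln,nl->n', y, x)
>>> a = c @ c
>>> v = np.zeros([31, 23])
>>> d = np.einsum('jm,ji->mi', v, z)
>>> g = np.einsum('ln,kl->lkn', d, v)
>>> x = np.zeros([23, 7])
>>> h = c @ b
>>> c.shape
(19, 19)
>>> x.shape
(23, 7)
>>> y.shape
(5, 5)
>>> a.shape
(19, 19)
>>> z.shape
(31, 5)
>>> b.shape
(19, 5)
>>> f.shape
(19, 5)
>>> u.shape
(5,)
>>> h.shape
(19, 5)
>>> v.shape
(31, 23)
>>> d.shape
(23, 5)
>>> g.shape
(23, 31, 5)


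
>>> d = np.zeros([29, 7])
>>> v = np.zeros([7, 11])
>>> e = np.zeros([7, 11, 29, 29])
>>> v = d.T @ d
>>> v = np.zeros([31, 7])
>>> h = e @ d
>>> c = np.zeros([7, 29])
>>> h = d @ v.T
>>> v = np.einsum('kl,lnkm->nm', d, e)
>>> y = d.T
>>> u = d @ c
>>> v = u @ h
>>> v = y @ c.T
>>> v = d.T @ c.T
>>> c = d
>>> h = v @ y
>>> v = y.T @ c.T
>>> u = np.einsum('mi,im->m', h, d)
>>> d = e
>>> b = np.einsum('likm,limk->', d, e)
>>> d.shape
(7, 11, 29, 29)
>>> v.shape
(29, 29)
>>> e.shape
(7, 11, 29, 29)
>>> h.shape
(7, 29)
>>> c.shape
(29, 7)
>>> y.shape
(7, 29)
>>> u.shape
(7,)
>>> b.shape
()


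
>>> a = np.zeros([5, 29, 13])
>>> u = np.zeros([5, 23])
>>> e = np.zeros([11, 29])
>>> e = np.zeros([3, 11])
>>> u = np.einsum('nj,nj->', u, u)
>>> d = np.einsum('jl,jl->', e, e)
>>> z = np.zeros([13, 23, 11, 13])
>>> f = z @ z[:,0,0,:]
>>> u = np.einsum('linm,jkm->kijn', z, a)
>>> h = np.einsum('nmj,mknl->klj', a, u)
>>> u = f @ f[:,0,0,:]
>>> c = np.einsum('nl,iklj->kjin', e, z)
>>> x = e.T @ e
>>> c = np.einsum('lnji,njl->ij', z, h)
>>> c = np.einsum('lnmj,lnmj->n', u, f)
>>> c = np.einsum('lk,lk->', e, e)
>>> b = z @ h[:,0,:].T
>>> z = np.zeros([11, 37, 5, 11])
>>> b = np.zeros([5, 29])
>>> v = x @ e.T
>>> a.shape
(5, 29, 13)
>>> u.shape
(13, 23, 11, 13)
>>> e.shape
(3, 11)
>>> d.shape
()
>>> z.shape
(11, 37, 5, 11)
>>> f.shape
(13, 23, 11, 13)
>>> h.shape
(23, 11, 13)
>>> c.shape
()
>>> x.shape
(11, 11)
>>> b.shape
(5, 29)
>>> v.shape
(11, 3)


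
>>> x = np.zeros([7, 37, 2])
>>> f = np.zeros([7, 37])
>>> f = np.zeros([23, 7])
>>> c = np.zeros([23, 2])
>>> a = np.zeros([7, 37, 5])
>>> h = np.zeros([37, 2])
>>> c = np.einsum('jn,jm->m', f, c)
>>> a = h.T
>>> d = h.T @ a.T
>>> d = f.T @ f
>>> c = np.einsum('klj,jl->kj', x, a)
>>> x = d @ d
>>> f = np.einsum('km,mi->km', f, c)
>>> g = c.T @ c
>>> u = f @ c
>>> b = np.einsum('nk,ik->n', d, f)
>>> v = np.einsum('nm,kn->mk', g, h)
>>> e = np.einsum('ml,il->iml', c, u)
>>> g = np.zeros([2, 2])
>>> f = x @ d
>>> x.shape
(7, 7)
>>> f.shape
(7, 7)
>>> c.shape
(7, 2)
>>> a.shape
(2, 37)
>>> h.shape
(37, 2)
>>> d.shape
(7, 7)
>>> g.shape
(2, 2)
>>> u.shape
(23, 2)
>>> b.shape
(7,)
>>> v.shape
(2, 37)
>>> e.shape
(23, 7, 2)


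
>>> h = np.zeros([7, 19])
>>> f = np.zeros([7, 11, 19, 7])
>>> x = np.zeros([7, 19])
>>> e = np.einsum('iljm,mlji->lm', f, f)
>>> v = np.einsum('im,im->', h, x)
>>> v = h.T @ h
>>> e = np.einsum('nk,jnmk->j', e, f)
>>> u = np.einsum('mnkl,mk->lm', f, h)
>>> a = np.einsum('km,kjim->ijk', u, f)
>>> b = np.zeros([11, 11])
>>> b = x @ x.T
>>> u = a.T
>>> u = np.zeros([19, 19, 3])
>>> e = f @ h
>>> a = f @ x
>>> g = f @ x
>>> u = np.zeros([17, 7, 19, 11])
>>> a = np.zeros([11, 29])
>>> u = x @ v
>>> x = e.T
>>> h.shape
(7, 19)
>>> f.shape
(7, 11, 19, 7)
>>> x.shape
(19, 19, 11, 7)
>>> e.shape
(7, 11, 19, 19)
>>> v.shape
(19, 19)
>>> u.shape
(7, 19)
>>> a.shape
(11, 29)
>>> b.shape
(7, 7)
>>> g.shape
(7, 11, 19, 19)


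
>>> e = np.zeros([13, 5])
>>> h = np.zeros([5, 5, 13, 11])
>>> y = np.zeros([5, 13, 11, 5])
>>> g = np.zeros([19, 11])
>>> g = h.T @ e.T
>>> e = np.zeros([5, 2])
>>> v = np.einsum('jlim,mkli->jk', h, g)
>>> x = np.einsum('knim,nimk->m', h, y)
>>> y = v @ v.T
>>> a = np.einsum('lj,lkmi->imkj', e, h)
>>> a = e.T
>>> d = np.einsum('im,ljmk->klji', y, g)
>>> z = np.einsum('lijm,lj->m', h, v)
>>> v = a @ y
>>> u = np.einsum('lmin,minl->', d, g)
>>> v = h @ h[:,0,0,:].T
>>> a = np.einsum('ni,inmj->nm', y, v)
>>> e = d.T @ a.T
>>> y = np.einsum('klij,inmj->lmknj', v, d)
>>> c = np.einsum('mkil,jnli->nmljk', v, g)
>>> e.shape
(5, 13, 11, 5)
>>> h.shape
(5, 5, 13, 11)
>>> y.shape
(5, 13, 5, 11, 5)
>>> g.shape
(11, 13, 5, 13)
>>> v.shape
(5, 5, 13, 5)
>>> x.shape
(11,)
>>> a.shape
(5, 13)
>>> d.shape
(13, 11, 13, 5)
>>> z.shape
(11,)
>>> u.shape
()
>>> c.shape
(13, 5, 5, 11, 5)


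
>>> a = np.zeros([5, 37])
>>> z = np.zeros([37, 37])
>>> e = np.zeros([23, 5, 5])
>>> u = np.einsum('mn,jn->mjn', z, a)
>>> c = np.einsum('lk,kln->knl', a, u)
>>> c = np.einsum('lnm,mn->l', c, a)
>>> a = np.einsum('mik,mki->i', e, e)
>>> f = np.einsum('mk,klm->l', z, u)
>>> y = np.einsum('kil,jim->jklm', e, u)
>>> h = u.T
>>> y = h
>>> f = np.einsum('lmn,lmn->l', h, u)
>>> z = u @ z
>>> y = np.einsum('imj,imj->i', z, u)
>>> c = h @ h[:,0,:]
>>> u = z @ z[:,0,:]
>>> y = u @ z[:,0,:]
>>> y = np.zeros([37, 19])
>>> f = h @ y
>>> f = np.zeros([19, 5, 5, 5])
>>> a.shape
(5,)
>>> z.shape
(37, 5, 37)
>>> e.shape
(23, 5, 5)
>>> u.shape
(37, 5, 37)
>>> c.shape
(37, 5, 37)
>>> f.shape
(19, 5, 5, 5)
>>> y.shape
(37, 19)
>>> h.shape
(37, 5, 37)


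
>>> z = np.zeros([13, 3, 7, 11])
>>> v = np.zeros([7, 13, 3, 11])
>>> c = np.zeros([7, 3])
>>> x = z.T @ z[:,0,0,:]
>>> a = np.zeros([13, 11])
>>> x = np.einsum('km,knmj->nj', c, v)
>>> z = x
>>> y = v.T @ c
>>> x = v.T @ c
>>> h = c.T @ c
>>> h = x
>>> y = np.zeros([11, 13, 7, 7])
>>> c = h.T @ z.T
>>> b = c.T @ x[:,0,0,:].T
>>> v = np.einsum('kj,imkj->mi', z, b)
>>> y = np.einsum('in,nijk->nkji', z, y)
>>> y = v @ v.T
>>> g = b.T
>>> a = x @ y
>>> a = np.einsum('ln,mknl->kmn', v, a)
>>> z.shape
(13, 11)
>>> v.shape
(3, 13)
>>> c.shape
(3, 13, 3, 13)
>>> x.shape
(11, 3, 13, 3)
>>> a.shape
(3, 11, 13)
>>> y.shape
(3, 3)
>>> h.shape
(11, 3, 13, 3)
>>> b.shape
(13, 3, 13, 11)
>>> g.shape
(11, 13, 3, 13)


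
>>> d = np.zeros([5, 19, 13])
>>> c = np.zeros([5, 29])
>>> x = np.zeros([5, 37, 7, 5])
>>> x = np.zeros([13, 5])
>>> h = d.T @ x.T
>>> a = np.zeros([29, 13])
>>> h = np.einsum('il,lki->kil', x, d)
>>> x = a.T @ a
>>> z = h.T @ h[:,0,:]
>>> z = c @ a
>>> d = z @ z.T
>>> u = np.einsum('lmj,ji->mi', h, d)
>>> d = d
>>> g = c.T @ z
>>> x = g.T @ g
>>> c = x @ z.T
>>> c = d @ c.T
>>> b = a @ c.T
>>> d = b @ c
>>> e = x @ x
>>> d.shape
(29, 13)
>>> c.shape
(5, 13)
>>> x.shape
(13, 13)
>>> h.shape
(19, 13, 5)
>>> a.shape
(29, 13)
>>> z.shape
(5, 13)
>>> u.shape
(13, 5)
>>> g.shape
(29, 13)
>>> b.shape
(29, 5)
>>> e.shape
(13, 13)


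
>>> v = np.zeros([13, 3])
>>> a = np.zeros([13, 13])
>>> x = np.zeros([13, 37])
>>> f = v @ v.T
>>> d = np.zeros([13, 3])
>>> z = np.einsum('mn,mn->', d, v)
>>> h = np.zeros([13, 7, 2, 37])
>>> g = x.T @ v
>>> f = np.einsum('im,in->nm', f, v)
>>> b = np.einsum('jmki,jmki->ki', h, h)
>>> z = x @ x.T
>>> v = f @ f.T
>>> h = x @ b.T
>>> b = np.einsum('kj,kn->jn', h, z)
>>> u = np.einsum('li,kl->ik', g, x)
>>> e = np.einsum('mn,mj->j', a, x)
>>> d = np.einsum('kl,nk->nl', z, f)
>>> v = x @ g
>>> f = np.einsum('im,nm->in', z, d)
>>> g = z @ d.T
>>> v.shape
(13, 3)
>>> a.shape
(13, 13)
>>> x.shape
(13, 37)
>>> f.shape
(13, 3)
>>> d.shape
(3, 13)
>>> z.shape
(13, 13)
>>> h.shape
(13, 2)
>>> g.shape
(13, 3)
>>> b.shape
(2, 13)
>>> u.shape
(3, 13)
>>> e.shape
(37,)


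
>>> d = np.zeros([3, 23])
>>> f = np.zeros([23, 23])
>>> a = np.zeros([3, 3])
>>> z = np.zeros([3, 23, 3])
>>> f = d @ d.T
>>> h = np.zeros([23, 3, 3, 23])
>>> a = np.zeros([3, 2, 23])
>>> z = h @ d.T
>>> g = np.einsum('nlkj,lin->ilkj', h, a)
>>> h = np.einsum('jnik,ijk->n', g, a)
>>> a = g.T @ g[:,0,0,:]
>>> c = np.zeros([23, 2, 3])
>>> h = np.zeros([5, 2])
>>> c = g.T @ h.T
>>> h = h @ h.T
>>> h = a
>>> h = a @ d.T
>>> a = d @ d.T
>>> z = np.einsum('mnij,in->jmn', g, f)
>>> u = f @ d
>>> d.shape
(3, 23)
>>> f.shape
(3, 3)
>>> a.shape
(3, 3)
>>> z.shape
(23, 2, 3)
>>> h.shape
(23, 3, 3, 3)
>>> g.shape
(2, 3, 3, 23)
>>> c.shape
(23, 3, 3, 5)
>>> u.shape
(3, 23)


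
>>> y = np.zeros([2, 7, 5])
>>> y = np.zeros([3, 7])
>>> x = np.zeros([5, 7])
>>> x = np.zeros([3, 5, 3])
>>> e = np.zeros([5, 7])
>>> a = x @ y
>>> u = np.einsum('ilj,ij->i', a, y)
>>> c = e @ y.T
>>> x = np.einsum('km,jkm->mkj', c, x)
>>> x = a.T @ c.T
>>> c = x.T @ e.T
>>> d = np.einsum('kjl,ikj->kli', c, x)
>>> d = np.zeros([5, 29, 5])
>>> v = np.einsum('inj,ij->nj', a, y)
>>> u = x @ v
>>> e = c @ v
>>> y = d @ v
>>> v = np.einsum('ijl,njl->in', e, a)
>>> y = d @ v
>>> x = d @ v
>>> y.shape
(5, 29, 3)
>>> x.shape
(5, 29, 3)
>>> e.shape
(5, 5, 7)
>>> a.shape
(3, 5, 7)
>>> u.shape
(7, 5, 7)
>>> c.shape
(5, 5, 5)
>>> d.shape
(5, 29, 5)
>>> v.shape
(5, 3)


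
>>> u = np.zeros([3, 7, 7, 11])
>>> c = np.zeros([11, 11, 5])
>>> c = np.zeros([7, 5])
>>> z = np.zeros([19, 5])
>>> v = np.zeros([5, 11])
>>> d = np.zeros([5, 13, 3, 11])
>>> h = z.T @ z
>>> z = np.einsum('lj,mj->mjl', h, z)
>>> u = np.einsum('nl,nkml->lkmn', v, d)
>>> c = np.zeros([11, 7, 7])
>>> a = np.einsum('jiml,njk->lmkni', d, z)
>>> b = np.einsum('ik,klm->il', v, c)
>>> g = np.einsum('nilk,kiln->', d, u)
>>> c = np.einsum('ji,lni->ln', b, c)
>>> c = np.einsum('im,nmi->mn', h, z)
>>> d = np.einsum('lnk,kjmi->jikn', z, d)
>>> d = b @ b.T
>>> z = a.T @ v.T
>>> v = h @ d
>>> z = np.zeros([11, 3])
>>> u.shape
(11, 13, 3, 5)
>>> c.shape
(5, 19)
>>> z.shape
(11, 3)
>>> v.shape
(5, 5)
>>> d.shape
(5, 5)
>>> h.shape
(5, 5)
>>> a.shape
(11, 3, 5, 19, 13)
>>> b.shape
(5, 7)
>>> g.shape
()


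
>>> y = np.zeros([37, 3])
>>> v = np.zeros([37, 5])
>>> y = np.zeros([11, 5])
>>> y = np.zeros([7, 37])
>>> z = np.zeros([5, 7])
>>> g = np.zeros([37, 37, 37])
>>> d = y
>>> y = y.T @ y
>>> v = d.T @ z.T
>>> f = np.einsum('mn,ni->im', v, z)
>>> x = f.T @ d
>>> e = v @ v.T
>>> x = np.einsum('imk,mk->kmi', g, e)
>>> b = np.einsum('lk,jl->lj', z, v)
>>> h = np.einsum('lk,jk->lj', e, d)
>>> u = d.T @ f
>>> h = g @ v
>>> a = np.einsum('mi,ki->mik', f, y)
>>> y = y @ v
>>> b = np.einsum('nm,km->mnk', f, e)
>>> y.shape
(37, 5)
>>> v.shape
(37, 5)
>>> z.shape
(5, 7)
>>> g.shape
(37, 37, 37)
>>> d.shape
(7, 37)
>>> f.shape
(7, 37)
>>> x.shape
(37, 37, 37)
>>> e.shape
(37, 37)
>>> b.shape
(37, 7, 37)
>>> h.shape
(37, 37, 5)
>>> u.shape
(37, 37)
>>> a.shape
(7, 37, 37)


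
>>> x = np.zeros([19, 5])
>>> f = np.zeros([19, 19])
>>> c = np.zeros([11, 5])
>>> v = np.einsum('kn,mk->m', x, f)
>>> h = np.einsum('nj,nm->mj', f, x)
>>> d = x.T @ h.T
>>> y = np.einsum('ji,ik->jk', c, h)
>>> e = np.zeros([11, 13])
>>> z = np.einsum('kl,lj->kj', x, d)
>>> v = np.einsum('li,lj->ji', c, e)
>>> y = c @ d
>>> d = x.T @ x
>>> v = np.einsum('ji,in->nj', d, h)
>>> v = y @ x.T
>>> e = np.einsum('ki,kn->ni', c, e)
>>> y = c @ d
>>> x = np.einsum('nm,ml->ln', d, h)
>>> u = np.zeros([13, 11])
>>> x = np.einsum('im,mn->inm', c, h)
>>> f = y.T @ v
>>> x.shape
(11, 19, 5)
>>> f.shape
(5, 19)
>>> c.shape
(11, 5)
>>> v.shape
(11, 19)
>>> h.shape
(5, 19)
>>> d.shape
(5, 5)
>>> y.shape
(11, 5)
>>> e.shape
(13, 5)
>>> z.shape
(19, 5)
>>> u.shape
(13, 11)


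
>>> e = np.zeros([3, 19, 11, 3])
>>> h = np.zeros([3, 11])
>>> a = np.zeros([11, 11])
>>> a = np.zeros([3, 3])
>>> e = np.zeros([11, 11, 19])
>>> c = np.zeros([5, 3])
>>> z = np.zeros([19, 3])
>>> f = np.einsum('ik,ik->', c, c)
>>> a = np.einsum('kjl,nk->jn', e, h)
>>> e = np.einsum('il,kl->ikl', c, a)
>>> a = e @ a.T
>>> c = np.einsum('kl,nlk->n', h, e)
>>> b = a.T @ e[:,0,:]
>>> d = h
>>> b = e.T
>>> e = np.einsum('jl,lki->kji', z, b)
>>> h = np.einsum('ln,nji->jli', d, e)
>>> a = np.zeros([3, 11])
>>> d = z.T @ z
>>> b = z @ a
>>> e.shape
(11, 19, 5)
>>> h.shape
(19, 3, 5)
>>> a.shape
(3, 11)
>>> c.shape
(5,)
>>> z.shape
(19, 3)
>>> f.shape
()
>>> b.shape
(19, 11)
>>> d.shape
(3, 3)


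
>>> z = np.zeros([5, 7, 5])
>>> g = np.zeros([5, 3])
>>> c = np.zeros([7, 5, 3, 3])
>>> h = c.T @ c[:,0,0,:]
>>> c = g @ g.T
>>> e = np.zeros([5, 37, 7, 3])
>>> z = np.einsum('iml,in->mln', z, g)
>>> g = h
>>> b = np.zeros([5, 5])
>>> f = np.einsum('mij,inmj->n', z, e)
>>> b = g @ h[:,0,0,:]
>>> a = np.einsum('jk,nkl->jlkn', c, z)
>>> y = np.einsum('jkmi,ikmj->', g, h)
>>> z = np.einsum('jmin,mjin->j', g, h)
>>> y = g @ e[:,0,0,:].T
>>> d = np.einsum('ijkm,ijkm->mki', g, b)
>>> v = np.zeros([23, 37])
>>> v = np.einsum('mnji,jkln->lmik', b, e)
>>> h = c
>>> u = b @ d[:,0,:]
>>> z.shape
(3,)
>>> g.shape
(3, 3, 5, 3)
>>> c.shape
(5, 5)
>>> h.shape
(5, 5)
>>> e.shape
(5, 37, 7, 3)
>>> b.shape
(3, 3, 5, 3)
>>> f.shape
(37,)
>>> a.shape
(5, 3, 5, 7)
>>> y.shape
(3, 3, 5, 5)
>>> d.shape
(3, 5, 3)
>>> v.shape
(7, 3, 3, 37)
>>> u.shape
(3, 3, 5, 3)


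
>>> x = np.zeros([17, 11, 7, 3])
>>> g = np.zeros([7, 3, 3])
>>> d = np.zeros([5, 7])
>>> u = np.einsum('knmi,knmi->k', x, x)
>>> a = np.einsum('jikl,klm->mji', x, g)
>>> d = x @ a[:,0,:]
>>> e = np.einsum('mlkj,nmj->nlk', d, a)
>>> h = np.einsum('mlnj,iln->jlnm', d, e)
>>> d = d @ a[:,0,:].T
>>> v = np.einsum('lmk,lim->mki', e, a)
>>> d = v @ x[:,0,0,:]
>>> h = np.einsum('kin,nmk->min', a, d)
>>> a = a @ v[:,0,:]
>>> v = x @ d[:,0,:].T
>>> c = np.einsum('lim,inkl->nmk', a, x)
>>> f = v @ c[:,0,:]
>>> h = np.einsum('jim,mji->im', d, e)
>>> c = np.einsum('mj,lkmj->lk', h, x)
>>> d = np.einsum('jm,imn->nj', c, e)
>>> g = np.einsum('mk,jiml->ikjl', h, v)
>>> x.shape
(17, 11, 7, 3)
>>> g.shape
(11, 3, 17, 11)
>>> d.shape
(7, 17)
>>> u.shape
(17,)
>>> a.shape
(3, 17, 17)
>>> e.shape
(3, 11, 7)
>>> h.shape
(7, 3)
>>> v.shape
(17, 11, 7, 11)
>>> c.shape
(17, 11)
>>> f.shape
(17, 11, 7, 7)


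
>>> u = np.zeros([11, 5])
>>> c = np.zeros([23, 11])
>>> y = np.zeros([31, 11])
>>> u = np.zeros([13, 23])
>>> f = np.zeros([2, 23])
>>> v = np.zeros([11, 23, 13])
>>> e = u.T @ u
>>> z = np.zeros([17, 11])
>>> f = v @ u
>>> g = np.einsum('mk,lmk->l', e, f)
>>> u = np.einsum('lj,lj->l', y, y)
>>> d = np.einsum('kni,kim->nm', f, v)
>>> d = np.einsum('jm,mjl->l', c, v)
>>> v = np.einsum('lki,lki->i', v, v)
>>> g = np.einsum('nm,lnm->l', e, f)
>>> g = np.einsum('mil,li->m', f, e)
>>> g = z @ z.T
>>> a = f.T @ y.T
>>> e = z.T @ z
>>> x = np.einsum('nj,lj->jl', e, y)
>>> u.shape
(31,)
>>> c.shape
(23, 11)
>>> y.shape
(31, 11)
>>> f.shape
(11, 23, 23)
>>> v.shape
(13,)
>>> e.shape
(11, 11)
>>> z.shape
(17, 11)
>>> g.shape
(17, 17)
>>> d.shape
(13,)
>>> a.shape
(23, 23, 31)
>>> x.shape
(11, 31)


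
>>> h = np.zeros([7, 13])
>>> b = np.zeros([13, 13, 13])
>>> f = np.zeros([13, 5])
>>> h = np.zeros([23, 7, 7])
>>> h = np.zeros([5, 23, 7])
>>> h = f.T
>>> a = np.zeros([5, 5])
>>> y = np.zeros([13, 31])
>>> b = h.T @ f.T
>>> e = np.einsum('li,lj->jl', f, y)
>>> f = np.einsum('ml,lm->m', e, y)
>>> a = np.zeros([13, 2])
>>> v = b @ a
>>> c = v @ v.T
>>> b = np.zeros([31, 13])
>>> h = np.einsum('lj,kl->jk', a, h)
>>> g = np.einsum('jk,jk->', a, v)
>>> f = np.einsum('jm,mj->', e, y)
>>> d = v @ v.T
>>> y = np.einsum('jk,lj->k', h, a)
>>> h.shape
(2, 5)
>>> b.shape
(31, 13)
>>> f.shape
()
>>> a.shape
(13, 2)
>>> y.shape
(5,)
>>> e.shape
(31, 13)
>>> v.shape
(13, 2)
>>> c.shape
(13, 13)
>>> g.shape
()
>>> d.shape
(13, 13)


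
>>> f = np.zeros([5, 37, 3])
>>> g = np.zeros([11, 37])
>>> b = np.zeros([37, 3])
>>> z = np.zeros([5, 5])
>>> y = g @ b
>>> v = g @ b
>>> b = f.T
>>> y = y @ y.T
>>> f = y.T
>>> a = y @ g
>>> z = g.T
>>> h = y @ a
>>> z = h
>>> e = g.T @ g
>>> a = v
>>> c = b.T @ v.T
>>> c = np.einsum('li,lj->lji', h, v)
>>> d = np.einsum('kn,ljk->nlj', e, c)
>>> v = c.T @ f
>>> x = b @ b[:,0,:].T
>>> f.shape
(11, 11)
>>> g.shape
(11, 37)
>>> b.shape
(3, 37, 5)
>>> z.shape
(11, 37)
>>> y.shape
(11, 11)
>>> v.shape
(37, 3, 11)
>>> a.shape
(11, 3)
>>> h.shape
(11, 37)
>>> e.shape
(37, 37)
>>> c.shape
(11, 3, 37)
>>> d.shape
(37, 11, 3)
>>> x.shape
(3, 37, 3)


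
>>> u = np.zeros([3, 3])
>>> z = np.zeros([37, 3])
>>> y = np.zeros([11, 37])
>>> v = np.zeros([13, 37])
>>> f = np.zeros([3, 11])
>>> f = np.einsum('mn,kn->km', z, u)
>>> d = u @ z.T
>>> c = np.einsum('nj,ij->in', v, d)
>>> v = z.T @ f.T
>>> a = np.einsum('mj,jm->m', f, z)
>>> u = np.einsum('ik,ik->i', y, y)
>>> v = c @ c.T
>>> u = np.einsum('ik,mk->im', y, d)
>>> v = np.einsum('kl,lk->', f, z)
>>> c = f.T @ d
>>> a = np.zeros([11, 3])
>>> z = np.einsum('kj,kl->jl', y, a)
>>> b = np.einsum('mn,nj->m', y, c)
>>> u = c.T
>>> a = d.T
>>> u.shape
(37, 37)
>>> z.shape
(37, 3)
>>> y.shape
(11, 37)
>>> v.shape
()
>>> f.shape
(3, 37)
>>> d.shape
(3, 37)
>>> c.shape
(37, 37)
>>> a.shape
(37, 3)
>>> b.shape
(11,)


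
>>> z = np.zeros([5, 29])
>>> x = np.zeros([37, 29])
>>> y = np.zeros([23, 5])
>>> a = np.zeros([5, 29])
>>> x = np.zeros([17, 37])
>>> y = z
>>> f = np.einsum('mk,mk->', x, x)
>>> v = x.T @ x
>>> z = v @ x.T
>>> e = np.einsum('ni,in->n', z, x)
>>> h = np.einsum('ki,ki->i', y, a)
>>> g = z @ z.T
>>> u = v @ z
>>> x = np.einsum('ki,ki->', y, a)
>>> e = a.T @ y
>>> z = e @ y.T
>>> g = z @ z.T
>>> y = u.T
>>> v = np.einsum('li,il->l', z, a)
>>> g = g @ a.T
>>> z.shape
(29, 5)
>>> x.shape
()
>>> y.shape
(17, 37)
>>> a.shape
(5, 29)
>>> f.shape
()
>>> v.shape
(29,)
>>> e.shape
(29, 29)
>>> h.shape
(29,)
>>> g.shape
(29, 5)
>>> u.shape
(37, 17)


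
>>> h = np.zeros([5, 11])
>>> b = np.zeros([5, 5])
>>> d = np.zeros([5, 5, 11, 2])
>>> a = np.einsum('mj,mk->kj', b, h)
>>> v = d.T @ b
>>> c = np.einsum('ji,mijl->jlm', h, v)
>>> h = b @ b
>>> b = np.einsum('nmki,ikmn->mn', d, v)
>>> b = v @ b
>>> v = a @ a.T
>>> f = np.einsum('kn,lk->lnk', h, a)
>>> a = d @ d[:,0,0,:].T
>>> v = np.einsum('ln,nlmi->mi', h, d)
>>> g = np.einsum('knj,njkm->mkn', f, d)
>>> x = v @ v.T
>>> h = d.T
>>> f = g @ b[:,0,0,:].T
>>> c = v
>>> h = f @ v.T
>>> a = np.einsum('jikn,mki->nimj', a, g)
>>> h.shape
(2, 11, 11)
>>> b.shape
(2, 11, 5, 5)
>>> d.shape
(5, 5, 11, 2)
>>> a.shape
(5, 5, 2, 5)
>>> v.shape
(11, 2)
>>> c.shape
(11, 2)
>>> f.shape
(2, 11, 2)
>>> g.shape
(2, 11, 5)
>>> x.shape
(11, 11)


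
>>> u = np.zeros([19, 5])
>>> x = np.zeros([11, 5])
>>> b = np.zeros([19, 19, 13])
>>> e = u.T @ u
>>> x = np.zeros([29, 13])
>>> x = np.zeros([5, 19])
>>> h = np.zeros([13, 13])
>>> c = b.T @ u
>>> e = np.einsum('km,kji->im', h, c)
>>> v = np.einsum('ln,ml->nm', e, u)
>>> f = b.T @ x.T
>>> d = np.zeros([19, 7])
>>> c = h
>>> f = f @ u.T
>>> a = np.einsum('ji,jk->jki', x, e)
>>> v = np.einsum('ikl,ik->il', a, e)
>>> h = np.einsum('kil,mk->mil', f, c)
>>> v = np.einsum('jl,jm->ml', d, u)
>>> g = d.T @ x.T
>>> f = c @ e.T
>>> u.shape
(19, 5)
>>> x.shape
(5, 19)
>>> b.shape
(19, 19, 13)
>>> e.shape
(5, 13)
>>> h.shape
(13, 19, 19)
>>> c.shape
(13, 13)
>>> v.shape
(5, 7)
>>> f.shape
(13, 5)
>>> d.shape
(19, 7)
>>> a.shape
(5, 13, 19)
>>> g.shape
(7, 5)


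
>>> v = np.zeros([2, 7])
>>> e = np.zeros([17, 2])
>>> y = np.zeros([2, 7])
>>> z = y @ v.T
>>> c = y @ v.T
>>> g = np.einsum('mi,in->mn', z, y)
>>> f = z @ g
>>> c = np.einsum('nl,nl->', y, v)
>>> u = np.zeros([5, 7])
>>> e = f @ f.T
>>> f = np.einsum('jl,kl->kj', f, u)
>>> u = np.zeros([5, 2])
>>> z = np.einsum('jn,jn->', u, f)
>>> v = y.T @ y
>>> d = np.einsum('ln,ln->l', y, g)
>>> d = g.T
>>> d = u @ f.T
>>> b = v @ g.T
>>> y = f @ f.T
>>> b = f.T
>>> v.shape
(7, 7)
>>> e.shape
(2, 2)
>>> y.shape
(5, 5)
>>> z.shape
()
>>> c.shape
()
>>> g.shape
(2, 7)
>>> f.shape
(5, 2)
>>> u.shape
(5, 2)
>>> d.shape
(5, 5)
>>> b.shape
(2, 5)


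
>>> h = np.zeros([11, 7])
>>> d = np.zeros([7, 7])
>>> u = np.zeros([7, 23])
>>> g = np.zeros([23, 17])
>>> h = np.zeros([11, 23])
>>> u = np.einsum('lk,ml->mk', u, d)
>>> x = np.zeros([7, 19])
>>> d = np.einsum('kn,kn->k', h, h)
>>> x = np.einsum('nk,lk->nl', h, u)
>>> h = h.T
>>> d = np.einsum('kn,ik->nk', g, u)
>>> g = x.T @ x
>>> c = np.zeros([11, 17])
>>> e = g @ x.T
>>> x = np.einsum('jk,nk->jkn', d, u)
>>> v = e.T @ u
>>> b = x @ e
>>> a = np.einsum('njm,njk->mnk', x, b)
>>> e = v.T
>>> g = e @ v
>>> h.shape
(23, 11)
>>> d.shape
(17, 23)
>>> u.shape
(7, 23)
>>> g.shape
(23, 23)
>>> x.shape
(17, 23, 7)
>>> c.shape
(11, 17)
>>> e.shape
(23, 11)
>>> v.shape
(11, 23)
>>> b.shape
(17, 23, 11)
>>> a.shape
(7, 17, 11)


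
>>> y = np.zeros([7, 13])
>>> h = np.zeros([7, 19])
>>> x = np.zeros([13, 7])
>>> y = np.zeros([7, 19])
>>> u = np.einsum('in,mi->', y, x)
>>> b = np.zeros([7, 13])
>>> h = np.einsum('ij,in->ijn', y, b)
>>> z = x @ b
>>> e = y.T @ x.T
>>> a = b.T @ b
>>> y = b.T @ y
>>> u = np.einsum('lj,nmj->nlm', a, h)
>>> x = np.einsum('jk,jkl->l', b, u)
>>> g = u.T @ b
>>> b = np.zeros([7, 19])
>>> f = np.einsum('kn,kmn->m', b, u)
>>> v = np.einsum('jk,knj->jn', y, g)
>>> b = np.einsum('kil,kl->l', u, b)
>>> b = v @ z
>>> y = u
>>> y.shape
(7, 13, 19)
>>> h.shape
(7, 19, 13)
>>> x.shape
(19,)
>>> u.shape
(7, 13, 19)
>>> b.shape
(13, 13)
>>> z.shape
(13, 13)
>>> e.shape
(19, 13)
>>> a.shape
(13, 13)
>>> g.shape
(19, 13, 13)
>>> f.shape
(13,)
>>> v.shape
(13, 13)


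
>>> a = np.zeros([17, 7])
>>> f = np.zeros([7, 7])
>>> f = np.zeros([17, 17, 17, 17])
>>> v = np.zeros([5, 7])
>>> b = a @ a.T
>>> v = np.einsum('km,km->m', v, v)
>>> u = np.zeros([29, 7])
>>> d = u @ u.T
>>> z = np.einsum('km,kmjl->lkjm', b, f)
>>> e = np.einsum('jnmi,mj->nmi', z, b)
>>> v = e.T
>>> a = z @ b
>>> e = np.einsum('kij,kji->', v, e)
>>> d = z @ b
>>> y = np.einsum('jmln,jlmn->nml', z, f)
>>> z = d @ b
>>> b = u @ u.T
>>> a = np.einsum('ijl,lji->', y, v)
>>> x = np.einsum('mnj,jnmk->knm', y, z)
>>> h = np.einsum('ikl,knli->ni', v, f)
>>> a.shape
()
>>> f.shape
(17, 17, 17, 17)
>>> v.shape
(17, 17, 17)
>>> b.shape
(29, 29)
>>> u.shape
(29, 7)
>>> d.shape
(17, 17, 17, 17)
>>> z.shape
(17, 17, 17, 17)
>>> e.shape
()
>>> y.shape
(17, 17, 17)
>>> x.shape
(17, 17, 17)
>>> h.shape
(17, 17)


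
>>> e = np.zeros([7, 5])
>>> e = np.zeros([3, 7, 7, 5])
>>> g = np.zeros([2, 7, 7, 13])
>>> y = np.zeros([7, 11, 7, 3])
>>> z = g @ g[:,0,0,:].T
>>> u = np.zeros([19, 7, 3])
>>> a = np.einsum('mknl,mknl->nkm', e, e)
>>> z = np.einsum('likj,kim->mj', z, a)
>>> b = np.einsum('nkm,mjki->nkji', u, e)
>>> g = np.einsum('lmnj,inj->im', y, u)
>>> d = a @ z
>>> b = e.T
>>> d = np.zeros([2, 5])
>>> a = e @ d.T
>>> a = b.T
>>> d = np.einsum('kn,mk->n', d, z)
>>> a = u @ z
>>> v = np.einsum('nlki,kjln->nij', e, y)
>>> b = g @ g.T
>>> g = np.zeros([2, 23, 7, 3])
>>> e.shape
(3, 7, 7, 5)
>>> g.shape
(2, 23, 7, 3)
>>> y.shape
(7, 11, 7, 3)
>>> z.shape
(3, 2)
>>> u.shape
(19, 7, 3)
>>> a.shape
(19, 7, 2)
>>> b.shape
(19, 19)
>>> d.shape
(5,)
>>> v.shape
(3, 5, 11)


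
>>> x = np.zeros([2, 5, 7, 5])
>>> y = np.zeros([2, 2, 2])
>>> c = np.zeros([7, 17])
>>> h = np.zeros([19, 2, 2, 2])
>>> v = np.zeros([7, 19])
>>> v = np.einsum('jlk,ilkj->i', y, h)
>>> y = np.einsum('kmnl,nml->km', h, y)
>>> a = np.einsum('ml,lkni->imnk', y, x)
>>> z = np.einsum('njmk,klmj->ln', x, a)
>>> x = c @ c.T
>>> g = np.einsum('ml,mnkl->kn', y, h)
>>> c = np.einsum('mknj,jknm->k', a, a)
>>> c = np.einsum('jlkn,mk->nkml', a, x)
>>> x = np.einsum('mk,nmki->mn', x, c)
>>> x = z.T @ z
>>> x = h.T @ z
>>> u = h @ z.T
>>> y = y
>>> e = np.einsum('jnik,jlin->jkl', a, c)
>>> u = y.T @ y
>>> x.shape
(2, 2, 2, 2)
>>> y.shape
(19, 2)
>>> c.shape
(5, 7, 7, 19)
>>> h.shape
(19, 2, 2, 2)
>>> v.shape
(19,)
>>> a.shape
(5, 19, 7, 5)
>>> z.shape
(19, 2)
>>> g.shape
(2, 2)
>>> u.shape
(2, 2)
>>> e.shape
(5, 5, 7)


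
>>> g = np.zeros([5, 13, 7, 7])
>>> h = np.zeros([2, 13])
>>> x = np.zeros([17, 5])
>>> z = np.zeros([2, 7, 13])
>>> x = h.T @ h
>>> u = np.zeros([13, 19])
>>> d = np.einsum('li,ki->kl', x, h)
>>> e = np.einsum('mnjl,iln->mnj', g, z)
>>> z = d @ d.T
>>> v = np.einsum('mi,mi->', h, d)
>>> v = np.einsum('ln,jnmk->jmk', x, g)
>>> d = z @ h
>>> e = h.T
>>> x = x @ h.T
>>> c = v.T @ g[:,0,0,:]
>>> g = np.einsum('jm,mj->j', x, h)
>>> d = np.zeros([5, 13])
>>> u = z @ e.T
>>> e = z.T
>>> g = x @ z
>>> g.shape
(13, 2)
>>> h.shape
(2, 13)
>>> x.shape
(13, 2)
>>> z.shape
(2, 2)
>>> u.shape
(2, 13)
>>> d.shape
(5, 13)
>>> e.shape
(2, 2)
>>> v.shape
(5, 7, 7)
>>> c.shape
(7, 7, 7)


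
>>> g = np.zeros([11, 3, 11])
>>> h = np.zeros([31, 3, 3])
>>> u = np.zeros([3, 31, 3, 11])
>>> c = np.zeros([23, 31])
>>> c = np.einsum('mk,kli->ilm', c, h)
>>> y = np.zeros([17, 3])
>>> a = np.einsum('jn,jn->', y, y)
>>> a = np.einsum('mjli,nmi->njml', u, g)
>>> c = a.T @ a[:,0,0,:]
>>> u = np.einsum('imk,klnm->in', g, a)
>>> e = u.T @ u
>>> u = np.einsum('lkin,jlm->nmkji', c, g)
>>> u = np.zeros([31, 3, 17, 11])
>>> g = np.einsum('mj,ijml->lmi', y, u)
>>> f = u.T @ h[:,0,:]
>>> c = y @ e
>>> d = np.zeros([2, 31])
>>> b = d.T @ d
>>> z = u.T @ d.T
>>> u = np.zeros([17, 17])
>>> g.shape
(11, 17, 31)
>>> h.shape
(31, 3, 3)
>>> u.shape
(17, 17)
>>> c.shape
(17, 3)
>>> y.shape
(17, 3)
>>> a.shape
(11, 31, 3, 3)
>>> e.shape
(3, 3)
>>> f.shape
(11, 17, 3, 3)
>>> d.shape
(2, 31)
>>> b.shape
(31, 31)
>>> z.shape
(11, 17, 3, 2)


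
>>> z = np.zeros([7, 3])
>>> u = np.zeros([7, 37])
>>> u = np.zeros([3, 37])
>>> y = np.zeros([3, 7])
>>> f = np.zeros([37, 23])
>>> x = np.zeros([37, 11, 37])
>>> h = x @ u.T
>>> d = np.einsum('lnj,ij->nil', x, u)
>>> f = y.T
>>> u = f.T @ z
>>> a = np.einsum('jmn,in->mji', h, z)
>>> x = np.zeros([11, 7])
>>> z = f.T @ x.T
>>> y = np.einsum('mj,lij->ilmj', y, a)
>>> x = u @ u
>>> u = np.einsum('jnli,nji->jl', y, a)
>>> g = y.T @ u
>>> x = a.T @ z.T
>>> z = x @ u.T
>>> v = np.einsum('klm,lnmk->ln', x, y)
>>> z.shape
(7, 37, 37)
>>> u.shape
(37, 3)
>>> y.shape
(37, 11, 3, 7)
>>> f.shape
(7, 3)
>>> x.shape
(7, 37, 3)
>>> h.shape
(37, 11, 3)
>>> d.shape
(11, 3, 37)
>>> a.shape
(11, 37, 7)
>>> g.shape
(7, 3, 11, 3)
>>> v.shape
(37, 11)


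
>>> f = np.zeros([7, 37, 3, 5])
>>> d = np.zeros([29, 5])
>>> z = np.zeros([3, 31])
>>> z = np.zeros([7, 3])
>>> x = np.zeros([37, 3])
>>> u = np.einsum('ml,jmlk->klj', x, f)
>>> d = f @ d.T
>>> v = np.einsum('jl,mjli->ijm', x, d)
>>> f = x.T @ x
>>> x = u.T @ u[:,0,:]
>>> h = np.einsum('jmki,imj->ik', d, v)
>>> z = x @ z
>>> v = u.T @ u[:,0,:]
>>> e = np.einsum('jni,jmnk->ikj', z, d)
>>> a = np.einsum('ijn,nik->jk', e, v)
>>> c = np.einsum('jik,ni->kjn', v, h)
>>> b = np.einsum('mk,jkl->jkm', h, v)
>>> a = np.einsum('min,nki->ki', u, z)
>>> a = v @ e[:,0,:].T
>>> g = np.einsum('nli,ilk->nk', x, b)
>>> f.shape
(3, 3)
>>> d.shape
(7, 37, 3, 29)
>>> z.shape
(7, 3, 3)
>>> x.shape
(7, 3, 7)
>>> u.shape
(5, 3, 7)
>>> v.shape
(7, 3, 7)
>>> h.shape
(29, 3)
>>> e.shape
(3, 29, 7)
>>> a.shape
(7, 3, 3)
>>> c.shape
(7, 7, 29)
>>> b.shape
(7, 3, 29)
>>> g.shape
(7, 29)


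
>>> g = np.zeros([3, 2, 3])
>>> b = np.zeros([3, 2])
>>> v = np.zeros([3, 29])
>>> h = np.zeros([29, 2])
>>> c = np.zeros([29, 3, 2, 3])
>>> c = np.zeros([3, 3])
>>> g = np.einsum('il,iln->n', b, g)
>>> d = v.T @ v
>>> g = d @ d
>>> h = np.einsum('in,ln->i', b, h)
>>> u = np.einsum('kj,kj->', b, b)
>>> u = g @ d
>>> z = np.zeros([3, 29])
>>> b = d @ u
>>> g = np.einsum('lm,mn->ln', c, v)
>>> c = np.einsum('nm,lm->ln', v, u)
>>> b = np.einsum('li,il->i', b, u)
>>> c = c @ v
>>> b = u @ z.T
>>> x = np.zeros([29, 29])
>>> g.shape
(3, 29)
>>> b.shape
(29, 3)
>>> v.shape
(3, 29)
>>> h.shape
(3,)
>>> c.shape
(29, 29)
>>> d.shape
(29, 29)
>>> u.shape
(29, 29)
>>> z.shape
(3, 29)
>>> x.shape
(29, 29)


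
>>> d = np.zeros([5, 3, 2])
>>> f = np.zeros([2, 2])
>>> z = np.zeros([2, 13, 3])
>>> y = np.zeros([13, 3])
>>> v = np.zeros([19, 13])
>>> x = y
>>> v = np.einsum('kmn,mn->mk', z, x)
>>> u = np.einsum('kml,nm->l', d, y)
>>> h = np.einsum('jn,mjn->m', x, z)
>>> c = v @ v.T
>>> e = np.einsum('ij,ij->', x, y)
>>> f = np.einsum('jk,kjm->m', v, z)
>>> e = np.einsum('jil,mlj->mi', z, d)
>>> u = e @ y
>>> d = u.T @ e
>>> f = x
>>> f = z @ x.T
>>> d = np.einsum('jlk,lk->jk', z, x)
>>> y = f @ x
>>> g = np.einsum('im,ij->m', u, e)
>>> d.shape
(2, 3)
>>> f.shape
(2, 13, 13)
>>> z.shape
(2, 13, 3)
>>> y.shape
(2, 13, 3)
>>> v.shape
(13, 2)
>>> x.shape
(13, 3)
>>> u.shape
(5, 3)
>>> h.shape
(2,)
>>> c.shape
(13, 13)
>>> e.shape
(5, 13)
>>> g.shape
(3,)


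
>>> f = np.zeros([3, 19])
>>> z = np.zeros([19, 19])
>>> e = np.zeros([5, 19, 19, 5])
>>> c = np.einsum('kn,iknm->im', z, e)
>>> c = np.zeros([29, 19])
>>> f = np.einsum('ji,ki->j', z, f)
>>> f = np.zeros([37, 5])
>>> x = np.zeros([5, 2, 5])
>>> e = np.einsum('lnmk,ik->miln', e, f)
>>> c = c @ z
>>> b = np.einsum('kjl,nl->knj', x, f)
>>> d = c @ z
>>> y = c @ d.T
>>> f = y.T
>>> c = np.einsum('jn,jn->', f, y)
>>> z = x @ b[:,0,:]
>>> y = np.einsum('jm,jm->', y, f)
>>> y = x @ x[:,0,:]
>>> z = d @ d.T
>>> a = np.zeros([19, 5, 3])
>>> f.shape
(29, 29)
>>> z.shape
(29, 29)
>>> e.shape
(19, 37, 5, 19)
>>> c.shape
()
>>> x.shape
(5, 2, 5)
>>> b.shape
(5, 37, 2)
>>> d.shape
(29, 19)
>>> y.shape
(5, 2, 5)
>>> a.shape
(19, 5, 3)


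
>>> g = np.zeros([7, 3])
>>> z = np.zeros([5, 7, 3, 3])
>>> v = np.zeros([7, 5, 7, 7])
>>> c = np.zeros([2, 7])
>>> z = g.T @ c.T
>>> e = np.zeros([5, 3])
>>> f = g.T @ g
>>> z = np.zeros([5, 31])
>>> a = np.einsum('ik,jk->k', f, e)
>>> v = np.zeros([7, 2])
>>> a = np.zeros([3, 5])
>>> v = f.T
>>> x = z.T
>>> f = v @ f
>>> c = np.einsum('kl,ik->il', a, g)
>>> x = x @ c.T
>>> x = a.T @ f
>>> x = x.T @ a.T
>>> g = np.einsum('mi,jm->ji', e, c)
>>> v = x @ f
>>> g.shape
(7, 3)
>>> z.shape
(5, 31)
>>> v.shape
(3, 3)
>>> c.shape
(7, 5)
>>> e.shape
(5, 3)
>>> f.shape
(3, 3)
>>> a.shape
(3, 5)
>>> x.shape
(3, 3)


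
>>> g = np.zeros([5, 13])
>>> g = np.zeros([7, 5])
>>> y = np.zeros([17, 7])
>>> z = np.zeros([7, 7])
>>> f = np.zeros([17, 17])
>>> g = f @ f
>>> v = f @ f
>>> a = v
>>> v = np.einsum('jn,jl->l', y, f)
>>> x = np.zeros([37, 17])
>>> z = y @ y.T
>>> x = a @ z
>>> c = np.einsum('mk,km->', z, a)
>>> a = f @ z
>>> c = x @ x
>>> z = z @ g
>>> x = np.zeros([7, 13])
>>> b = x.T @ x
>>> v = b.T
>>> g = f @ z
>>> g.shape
(17, 17)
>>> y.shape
(17, 7)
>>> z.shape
(17, 17)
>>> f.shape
(17, 17)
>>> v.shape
(13, 13)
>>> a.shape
(17, 17)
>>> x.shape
(7, 13)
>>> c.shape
(17, 17)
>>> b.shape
(13, 13)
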